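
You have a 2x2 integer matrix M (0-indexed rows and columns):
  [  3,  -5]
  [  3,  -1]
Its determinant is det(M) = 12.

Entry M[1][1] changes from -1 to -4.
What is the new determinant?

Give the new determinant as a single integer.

Answer: 3

Derivation:
det is linear in row 1: changing M[1][1] by delta changes det by delta * cofactor(1,1).
Cofactor C_11 = (-1)^(1+1) * minor(1,1) = 3
Entry delta = -4 - -1 = -3
Det delta = -3 * 3 = -9
New det = 12 + -9 = 3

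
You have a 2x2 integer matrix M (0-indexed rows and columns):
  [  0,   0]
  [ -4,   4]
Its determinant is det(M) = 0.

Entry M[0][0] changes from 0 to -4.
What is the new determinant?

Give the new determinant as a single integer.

det is linear in row 0: changing M[0][0] by delta changes det by delta * cofactor(0,0).
Cofactor C_00 = (-1)^(0+0) * minor(0,0) = 4
Entry delta = -4 - 0 = -4
Det delta = -4 * 4 = -16
New det = 0 + -16 = -16

Answer: -16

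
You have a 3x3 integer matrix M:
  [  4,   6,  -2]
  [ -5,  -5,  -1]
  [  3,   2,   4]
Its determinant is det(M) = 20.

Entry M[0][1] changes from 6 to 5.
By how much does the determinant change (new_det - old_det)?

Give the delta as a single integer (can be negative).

Answer: -17

Derivation:
Cofactor C_01 = 17
Entry delta = 5 - 6 = -1
Det delta = entry_delta * cofactor = -1 * 17 = -17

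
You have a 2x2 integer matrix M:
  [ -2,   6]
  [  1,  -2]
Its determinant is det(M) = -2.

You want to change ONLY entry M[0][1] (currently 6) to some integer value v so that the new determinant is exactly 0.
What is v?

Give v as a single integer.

det is linear in entry M[0][1]: det = old_det + (v - 6) * C_01
Cofactor C_01 = -1
Want det = 0: -2 + (v - 6) * -1 = 0
  (v - 6) = 2 / -1 = -2
  v = 6 + (-2) = 4

Answer: 4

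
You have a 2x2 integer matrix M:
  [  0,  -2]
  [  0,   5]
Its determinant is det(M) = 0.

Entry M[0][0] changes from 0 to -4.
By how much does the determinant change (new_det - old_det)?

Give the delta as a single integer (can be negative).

Answer: -20

Derivation:
Cofactor C_00 = 5
Entry delta = -4 - 0 = -4
Det delta = entry_delta * cofactor = -4 * 5 = -20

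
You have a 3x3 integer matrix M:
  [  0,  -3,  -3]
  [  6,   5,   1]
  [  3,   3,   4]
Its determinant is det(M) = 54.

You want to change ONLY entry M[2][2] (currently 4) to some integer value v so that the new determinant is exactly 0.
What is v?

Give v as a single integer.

Answer: 1

Derivation:
det is linear in entry M[2][2]: det = old_det + (v - 4) * C_22
Cofactor C_22 = 18
Want det = 0: 54 + (v - 4) * 18 = 0
  (v - 4) = -54 / 18 = -3
  v = 4 + (-3) = 1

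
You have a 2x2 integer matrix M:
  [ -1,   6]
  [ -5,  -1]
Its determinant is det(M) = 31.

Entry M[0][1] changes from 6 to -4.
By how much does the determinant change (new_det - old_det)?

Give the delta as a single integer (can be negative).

Answer: -50

Derivation:
Cofactor C_01 = 5
Entry delta = -4 - 6 = -10
Det delta = entry_delta * cofactor = -10 * 5 = -50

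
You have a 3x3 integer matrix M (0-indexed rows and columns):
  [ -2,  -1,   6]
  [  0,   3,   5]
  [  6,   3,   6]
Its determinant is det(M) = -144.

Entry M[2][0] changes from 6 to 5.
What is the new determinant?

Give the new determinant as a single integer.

Answer: -121

Derivation:
det is linear in row 2: changing M[2][0] by delta changes det by delta * cofactor(2,0).
Cofactor C_20 = (-1)^(2+0) * minor(2,0) = -23
Entry delta = 5 - 6 = -1
Det delta = -1 * -23 = 23
New det = -144 + 23 = -121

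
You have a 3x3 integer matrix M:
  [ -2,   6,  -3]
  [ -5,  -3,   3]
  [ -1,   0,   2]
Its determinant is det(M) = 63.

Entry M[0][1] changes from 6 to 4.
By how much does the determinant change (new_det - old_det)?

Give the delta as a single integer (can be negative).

Answer: -14

Derivation:
Cofactor C_01 = 7
Entry delta = 4 - 6 = -2
Det delta = entry_delta * cofactor = -2 * 7 = -14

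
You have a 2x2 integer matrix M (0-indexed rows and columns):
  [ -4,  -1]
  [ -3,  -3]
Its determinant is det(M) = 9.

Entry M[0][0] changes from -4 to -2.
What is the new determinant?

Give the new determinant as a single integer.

Answer: 3

Derivation:
det is linear in row 0: changing M[0][0] by delta changes det by delta * cofactor(0,0).
Cofactor C_00 = (-1)^(0+0) * minor(0,0) = -3
Entry delta = -2 - -4 = 2
Det delta = 2 * -3 = -6
New det = 9 + -6 = 3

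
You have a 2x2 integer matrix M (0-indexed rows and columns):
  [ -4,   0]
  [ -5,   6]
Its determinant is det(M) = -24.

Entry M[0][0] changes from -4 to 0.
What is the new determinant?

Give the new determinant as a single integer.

Answer: 0

Derivation:
det is linear in row 0: changing M[0][0] by delta changes det by delta * cofactor(0,0).
Cofactor C_00 = (-1)^(0+0) * minor(0,0) = 6
Entry delta = 0 - -4 = 4
Det delta = 4 * 6 = 24
New det = -24 + 24 = 0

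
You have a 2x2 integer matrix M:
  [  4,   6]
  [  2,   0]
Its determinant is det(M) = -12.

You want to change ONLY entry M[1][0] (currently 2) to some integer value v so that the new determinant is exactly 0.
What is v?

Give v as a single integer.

det is linear in entry M[1][0]: det = old_det + (v - 2) * C_10
Cofactor C_10 = -6
Want det = 0: -12 + (v - 2) * -6 = 0
  (v - 2) = 12 / -6 = -2
  v = 2 + (-2) = 0

Answer: 0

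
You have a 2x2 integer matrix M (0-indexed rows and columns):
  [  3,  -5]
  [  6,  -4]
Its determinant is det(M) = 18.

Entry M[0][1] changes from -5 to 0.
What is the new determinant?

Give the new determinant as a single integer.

Answer: -12

Derivation:
det is linear in row 0: changing M[0][1] by delta changes det by delta * cofactor(0,1).
Cofactor C_01 = (-1)^(0+1) * minor(0,1) = -6
Entry delta = 0 - -5 = 5
Det delta = 5 * -6 = -30
New det = 18 + -30 = -12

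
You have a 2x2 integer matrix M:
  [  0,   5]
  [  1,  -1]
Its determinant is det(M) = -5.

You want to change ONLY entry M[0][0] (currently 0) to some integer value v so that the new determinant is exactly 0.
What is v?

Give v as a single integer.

Answer: -5

Derivation:
det is linear in entry M[0][0]: det = old_det + (v - 0) * C_00
Cofactor C_00 = -1
Want det = 0: -5 + (v - 0) * -1 = 0
  (v - 0) = 5 / -1 = -5
  v = 0 + (-5) = -5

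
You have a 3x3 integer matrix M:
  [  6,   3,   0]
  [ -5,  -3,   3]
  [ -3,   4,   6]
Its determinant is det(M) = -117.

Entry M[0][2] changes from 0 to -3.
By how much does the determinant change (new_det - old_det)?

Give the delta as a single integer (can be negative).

Cofactor C_02 = -29
Entry delta = -3 - 0 = -3
Det delta = entry_delta * cofactor = -3 * -29 = 87

Answer: 87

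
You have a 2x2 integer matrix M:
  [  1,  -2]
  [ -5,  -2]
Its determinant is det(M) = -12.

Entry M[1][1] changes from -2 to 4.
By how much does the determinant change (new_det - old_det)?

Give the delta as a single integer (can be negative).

Cofactor C_11 = 1
Entry delta = 4 - -2 = 6
Det delta = entry_delta * cofactor = 6 * 1 = 6

Answer: 6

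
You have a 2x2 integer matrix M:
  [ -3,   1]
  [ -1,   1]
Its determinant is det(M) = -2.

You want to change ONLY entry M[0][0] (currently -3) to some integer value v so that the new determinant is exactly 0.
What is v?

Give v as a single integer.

Answer: -1

Derivation:
det is linear in entry M[0][0]: det = old_det + (v - -3) * C_00
Cofactor C_00 = 1
Want det = 0: -2 + (v - -3) * 1 = 0
  (v - -3) = 2 / 1 = 2
  v = -3 + (2) = -1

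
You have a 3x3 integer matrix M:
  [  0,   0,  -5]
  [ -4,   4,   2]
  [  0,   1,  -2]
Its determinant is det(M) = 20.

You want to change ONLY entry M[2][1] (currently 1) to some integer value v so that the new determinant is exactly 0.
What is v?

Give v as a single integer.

det is linear in entry M[2][1]: det = old_det + (v - 1) * C_21
Cofactor C_21 = 20
Want det = 0: 20 + (v - 1) * 20 = 0
  (v - 1) = -20 / 20 = -1
  v = 1 + (-1) = 0

Answer: 0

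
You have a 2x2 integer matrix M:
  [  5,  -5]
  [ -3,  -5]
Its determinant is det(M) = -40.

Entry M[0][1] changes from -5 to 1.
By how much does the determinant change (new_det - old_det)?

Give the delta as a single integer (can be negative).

Answer: 18

Derivation:
Cofactor C_01 = 3
Entry delta = 1 - -5 = 6
Det delta = entry_delta * cofactor = 6 * 3 = 18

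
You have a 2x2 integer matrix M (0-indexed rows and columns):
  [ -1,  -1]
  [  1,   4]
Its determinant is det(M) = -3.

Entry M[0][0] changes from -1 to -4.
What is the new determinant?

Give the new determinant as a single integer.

det is linear in row 0: changing M[0][0] by delta changes det by delta * cofactor(0,0).
Cofactor C_00 = (-1)^(0+0) * minor(0,0) = 4
Entry delta = -4 - -1 = -3
Det delta = -3 * 4 = -12
New det = -3 + -12 = -15

Answer: -15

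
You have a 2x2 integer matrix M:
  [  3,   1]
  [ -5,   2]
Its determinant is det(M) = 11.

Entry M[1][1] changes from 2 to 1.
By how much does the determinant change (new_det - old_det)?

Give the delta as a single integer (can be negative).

Cofactor C_11 = 3
Entry delta = 1 - 2 = -1
Det delta = entry_delta * cofactor = -1 * 3 = -3

Answer: -3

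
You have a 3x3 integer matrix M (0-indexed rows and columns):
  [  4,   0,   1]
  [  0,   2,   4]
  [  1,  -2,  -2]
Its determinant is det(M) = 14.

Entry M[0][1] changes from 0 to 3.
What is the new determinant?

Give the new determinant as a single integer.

det is linear in row 0: changing M[0][1] by delta changes det by delta * cofactor(0,1).
Cofactor C_01 = (-1)^(0+1) * minor(0,1) = 4
Entry delta = 3 - 0 = 3
Det delta = 3 * 4 = 12
New det = 14 + 12 = 26

Answer: 26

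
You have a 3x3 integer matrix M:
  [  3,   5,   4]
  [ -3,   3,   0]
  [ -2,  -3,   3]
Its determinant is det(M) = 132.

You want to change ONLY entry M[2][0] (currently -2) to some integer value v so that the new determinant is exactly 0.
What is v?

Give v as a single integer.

det is linear in entry M[2][0]: det = old_det + (v - -2) * C_20
Cofactor C_20 = -12
Want det = 0: 132 + (v - -2) * -12 = 0
  (v - -2) = -132 / -12 = 11
  v = -2 + (11) = 9

Answer: 9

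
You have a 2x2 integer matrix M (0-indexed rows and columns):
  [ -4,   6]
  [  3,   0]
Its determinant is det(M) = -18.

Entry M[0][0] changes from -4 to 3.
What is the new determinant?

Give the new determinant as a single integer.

det is linear in row 0: changing M[0][0] by delta changes det by delta * cofactor(0,0).
Cofactor C_00 = (-1)^(0+0) * minor(0,0) = 0
Entry delta = 3 - -4 = 7
Det delta = 7 * 0 = 0
New det = -18 + 0 = -18

Answer: -18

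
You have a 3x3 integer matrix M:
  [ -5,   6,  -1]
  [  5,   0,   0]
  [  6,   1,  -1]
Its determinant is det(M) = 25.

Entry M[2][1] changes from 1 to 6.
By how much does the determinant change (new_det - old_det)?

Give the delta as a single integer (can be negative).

Answer: -25

Derivation:
Cofactor C_21 = -5
Entry delta = 6 - 1 = 5
Det delta = entry_delta * cofactor = 5 * -5 = -25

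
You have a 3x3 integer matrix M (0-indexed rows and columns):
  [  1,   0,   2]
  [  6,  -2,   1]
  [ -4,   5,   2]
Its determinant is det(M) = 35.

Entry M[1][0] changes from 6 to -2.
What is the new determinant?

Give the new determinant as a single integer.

det is linear in row 1: changing M[1][0] by delta changes det by delta * cofactor(1,0).
Cofactor C_10 = (-1)^(1+0) * minor(1,0) = 10
Entry delta = -2 - 6 = -8
Det delta = -8 * 10 = -80
New det = 35 + -80 = -45

Answer: -45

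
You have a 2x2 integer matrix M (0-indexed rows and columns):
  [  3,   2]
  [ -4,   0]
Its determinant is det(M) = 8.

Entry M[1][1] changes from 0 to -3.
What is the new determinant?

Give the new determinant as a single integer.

det is linear in row 1: changing M[1][1] by delta changes det by delta * cofactor(1,1).
Cofactor C_11 = (-1)^(1+1) * minor(1,1) = 3
Entry delta = -3 - 0 = -3
Det delta = -3 * 3 = -9
New det = 8 + -9 = -1

Answer: -1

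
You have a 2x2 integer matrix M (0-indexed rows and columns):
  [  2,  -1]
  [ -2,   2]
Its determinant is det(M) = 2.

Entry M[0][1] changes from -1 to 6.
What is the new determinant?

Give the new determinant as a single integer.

det is linear in row 0: changing M[0][1] by delta changes det by delta * cofactor(0,1).
Cofactor C_01 = (-1)^(0+1) * minor(0,1) = 2
Entry delta = 6 - -1 = 7
Det delta = 7 * 2 = 14
New det = 2 + 14 = 16

Answer: 16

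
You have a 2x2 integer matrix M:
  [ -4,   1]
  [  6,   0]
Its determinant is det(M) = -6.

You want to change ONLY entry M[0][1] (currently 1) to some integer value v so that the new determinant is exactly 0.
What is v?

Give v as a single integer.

det is linear in entry M[0][1]: det = old_det + (v - 1) * C_01
Cofactor C_01 = -6
Want det = 0: -6 + (v - 1) * -6 = 0
  (v - 1) = 6 / -6 = -1
  v = 1 + (-1) = 0

Answer: 0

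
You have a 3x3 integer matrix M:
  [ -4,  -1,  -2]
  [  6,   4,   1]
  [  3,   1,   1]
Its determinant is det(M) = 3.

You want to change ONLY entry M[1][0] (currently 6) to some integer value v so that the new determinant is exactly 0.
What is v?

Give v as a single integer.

det is linear in entry M[1][0]: det = old_det + (v - 6) * C_10
Cofactor C_10 = -1
Want det = 0: 3 + (v - 6) * -1 = 0
  (v - 6) = -3 / -1 = 3
  v = 6 + (3) = 9

Answer: 9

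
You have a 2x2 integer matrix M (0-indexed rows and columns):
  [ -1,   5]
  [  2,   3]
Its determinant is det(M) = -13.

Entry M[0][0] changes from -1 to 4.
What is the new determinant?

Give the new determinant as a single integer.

Answer: 2

Derivation:
det is linear in row 0: changing M[0][0] by delta changes det by delta * cofactor(0,0).
Cofactor C_00 = (-1)^(0+0) * minor(0,0) = 3
Entry delta = 4 - -1 = 5
Det delta = 5 * 3 = 15
New det = -13 + 15 = 2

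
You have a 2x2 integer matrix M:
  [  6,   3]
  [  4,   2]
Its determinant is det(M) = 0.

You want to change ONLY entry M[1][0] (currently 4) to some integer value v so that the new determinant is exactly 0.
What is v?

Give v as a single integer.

Answer: 4

Derivation:
det is linear in entry M[1][0]: det = old_det + (v - 4) * C_10
Cofactor C_10 = -3
Want det = 0: 0 + (v - 4) * -3 = 0
  (v - 4) = 0 / -3 = 0
  v = 4 + (0) = 4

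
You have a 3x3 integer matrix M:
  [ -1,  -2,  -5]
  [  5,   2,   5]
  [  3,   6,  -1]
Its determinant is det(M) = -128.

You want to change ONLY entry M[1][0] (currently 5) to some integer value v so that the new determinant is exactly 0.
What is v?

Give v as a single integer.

det is linear in entry M[1][0]: det = old_det + (v - 5) * C_10
Cofactor C_10 = -32
Want det = 0: -128 + (v - 5) * -32 = 0
  (v - 5) = 128 / -32 = -4
  v = 5 + (-4) = 1

Answer: 1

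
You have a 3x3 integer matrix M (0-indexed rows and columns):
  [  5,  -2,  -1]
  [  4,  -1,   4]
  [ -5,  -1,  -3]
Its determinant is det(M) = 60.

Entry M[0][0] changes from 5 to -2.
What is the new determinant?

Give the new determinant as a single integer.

det is linear in row 0: changing M[0][0] by delta changes det by delta * cofactor(0,0).
Cofactor C_00 = (-1)^(0+0) * minor(0,0) = 7
Entry delta = -2 - 5 = -7
Det delta = -7 * 7 = -49
New det = 60 + -49 = 11

Answer: 11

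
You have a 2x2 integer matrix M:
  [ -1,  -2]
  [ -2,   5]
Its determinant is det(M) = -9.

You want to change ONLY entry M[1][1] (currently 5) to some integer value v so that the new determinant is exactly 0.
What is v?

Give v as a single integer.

det is linear in entry M[1][1]: det = old_det + (v - 5) * C_11
Cofactor C_11 = -1
Want det = 0: -9 + (v - 5) * -1 = 0
  (v - 5) = 9 / -1 = -9
  v = 5 + (-9) = -4

Answer: -4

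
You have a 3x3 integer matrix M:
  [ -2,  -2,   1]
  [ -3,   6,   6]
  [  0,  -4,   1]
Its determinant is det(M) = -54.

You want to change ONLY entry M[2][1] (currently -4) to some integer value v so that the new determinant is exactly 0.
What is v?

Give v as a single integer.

Answer: 2

Derivation:
det is linear in entry M[2][1]: det = old_det + (v - -4) * C_21
Cofactor C_21 = 9
Want det = 0: -54 + (v - -4) * 9 = 0
  (v - -4) = 54 / 9 = 6
  v = -4 + (6) = 2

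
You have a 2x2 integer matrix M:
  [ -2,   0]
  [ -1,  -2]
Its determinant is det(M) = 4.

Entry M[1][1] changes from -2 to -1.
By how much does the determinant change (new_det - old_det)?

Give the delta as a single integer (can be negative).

Answer: -2

Derivation:
Cofactor C_11 = -2
Entry delta = -1 - -2 = 1
Det delta = entry_delta * cofactor = 1 * -2 = -2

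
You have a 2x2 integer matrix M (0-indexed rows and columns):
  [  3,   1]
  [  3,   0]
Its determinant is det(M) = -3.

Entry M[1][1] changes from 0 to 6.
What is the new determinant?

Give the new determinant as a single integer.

det is linear in row 1: changing M[1][1] by delta changes det by delta * cofactor(1,1).
Cofactor C_11 = (-1)^(1+1) * minor(1,1) = 3
Entry delta = 6 - 0 = 6
Det delta = 6 * 3 = 18
New det = -3 + 18 = 15

Answer: 15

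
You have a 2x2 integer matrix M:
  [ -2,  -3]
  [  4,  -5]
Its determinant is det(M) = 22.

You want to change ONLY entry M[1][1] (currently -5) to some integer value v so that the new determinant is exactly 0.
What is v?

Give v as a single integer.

det is linear in entry M[1][1]: det = old_det + (v - -5) * C_11
Cofactor C_11 = -2
Want det = 0: 22 + (v - -5) * -2 = 0
  (v - -5) = -22 / -2 = 11
  v = -5 + (11) = 6

Answer: 6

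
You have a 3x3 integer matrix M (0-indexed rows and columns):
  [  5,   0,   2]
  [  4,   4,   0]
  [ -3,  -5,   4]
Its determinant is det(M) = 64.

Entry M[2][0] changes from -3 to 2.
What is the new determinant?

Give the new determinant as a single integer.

Answer: 24

Derivation:
det is linear in row 2: changing M[2][0] by delta changes det by delta * cofactor(2,0).
Cofactor C_20 = (-1)^(2+0) * minor(2,0) = -8
Entry delta = 2 - -3 = 5
Det delta = 5 * -8 = -40
New det = 64 + -40 = 24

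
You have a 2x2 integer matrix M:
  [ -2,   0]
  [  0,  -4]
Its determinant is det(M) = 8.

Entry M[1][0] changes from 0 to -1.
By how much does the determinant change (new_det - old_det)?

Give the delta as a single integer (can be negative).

Cofactor C_10 = 0
Entry delta = -1 - 0 = -1
Det delta = entry_delta * cofactor = -1 * 0 = 0

Answer: 0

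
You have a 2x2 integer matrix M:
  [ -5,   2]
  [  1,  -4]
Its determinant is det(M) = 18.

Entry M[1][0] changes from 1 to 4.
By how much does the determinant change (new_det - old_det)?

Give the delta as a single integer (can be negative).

Cofactor C_10 = -2
Entry delta = 4 - 1 = 3
Det delta = entry_delta * cofactor = 3 * -2 = -6

Answer: -6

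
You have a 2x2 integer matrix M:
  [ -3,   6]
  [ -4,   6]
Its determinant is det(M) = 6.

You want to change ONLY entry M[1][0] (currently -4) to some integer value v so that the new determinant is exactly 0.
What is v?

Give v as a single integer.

det is linear in entry M[1][0]: det = old_det + (v - -4) * C_10
Cofactor C_10 = -6
Want det = 0: 6 + (v - -4) * -6 = 0
  (v - -4) = -6 / -6 = 1
  v = -4 + (1) = -3

Answer: -3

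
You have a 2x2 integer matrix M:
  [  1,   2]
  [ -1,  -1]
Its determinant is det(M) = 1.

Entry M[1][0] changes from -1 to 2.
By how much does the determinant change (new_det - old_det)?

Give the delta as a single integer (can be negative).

Cofactor C_10 = -2
Entry delta = 2 - -1 = 3
Det delta = entry_delta * cofactor = 3 * -2 = -6

Answer: -6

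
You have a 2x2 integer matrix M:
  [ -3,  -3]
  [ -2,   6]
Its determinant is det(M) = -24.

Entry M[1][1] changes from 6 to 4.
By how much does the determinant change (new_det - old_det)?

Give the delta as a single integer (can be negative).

Answer: 6

Derivation:
Cofactor C_11 = -3
Entry delta = 4 - 6 = -2
Det delta = entry_delta * cofactor = -2 * -3 = 6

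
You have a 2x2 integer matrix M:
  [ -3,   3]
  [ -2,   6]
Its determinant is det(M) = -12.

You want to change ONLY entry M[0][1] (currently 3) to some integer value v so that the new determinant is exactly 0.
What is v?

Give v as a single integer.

Answer: 9

Derivation:
det is linear in entry M[0][1]: det = old_det + (v - 3) * C_01
Cofactor C_01 = 2
Want det = 0: -12 + (v - 3) * 2 = 0
  (v - 3) = 12 / 2 = 6
  v = 3 + (6) = 9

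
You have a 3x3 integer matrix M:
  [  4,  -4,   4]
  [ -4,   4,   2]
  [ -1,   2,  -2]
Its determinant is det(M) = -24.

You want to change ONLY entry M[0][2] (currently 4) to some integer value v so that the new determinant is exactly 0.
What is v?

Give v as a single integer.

det is linear in entry M[0][2]: det = old_det + (v - 4) * C_02
Cofactor C_02 = -4
Want det = 0: -24 + (v - 4) * -4 = 0
  (v - 4) = 24 / -4 = -6
  v = 4 + (-6) = -2

Answer: -2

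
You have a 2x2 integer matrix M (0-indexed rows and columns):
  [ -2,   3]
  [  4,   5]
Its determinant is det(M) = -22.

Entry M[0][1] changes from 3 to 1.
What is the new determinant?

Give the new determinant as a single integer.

det is linear in row 0: changing M[0][1] by delta changes det by delta * cofactor(0,1).
Cofactor C_01 = (-1)^(0+1) * minor(0,1) = -4
Entry delta = 1 - 3 = -2
Det delta = -2 * -4 = 8
New det = -22 + 8 = -14

Answer: -14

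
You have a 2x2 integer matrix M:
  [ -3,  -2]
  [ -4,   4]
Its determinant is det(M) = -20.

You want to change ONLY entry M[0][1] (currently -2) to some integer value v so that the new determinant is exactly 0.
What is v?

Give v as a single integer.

Answer: 3

Derivation:
det is linear in entry M[0][1]: det = old_det + (v - -2) * C_01
Cofactor C_01 = 4
Want det = 0: -20 + (v - -2) * 4 = 0
  (v - -2) = 20 / 4 = 5
  v = -2 + (5) = 3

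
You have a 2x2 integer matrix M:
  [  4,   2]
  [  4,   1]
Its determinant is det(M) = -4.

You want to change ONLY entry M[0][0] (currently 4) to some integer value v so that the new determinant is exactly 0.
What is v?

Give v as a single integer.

Answer: 8

Derivation:
det is linear in entry M[0][0]: det = old_det + (v - 4) * C_00
Cofactor C_00 = 1
Want det = 0: -4 + (v - 4) * 1 = 0
  (v - 4) = 4 / 1 = 4
  v = 4 + (4) = 8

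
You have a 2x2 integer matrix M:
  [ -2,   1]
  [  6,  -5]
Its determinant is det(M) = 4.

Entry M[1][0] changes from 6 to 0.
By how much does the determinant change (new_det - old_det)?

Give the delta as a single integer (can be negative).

Cofactor C_10 = -1
Entry delta = 0 - 6 = -6
Det delta = entry_delta * cofactor = -6 * -1 = 6

Answer: 6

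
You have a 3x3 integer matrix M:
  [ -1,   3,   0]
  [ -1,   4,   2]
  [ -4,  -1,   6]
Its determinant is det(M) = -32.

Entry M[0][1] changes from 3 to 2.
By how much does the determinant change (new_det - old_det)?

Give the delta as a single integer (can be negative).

Cofactor C_01 = -2
Entry delta = 2 - 3 = -1
Det delta = entry_delta * cofactor = -1 * -2 = 2

Answer: 2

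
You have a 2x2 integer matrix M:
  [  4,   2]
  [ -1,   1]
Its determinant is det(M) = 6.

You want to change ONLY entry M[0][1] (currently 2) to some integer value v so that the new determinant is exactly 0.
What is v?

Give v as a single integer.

det is linear in entry M[0][1]: det = old_det + (v - 2) * C_01
Cofactor C_01 = 1
Want det = 0: 6 + (v - 2) * 1 = 0
  (v - 2) = -6 / 1 = -6
  v = 2 + (-6) = -4

Answer: -4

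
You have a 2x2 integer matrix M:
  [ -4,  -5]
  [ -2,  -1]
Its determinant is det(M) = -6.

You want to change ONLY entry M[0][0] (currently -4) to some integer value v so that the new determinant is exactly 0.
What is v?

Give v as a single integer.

Answer: -10

Derivation:
det is linear in entry M[0][0]: det = old_det + (v - -4) * C_00
Cofactor C_00 = -1
Want det = 0: -6 + (v - -4) * -1 = 0
  (v - -4) = 6 / -1 = -6
  v = -4 + (-6) = -10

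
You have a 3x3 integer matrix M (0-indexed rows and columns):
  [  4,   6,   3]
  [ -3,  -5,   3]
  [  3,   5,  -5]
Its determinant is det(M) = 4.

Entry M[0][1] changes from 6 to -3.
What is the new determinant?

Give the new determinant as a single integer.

Answer: 58

Derivation:
det is linear in row 0: changing M[0][1] by delta changes det by delta * cofactor(0,1).
Cofactor C_01 = (-1)^(0+1) * minor(0,1) = -6
Entry delta = -3 - 6 = -9
Det delta = -9 * -6 = 54
New det = 4 + 54 = 58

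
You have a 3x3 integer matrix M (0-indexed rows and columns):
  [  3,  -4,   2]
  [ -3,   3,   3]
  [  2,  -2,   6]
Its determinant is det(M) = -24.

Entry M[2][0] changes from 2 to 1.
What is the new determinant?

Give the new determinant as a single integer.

det is linear in row 2: changing M[2][0] by delta changes det by delta * cofactor(2,0).
Cofactor C_20 = (-1)^(2+0) * minor(2,0) = -18
Entry delta = 1 - 2 = -1
Det delta = -1 * -18 = 18
New det = -24 + 18 = -6

Answer: -6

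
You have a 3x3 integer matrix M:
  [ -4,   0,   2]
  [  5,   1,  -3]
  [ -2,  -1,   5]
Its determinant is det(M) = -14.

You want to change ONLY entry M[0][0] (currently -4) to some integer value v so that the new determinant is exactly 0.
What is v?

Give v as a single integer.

det is linear in entry M[0][0]: det = old_det + (v - -4) * C_00
Cofactor C_00 = 2
Want det = 0: -14 + (v - -4) * 2 = 0
  (v - -4) = 14 / 2 = 7
  v = -4 + (7) = 3

Answer: 3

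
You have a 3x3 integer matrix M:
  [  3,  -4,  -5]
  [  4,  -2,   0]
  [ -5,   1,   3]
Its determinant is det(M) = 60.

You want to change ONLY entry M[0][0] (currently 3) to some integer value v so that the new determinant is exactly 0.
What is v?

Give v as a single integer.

det is linear in entry M[0][0]: det = old_det + (v - 3) * C_00
Cofactor C_00 = -6
Want det = 0: 60 + (v - 3) * -6 = 0
  (v - 3) = -60 / -6 = 10
  v = 3 + (10) = 13

Answer: 13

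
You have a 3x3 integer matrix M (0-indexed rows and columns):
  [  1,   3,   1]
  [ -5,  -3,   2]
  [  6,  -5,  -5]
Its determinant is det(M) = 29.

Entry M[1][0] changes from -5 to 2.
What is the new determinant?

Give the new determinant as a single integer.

det is linear in row 1: changing M[1][0] by delta changes det by delta * cofactor(1,0).
Cofactor C_10 = (-1)^(1+0) * minor(1,0) = 10
Entry delta = 2 - -5 = 7
Det delta = 7 * 10 = 70
New det = 29 + 70 = 99

Answer: 99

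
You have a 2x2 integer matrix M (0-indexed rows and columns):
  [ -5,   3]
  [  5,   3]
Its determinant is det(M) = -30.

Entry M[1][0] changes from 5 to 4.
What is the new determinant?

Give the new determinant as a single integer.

Answer: -27

Derivation:
det is linear in row 1: changing M[1][0] by delta changes det by delta * cofactor(1,0).
Cofactor C_10 = (-1)^(1+0) * minor(1,0) = -3
Entry delta = 4 - 5 = -1
Det delta = -1 * -3 = 3
New det = -30 + 3 = -27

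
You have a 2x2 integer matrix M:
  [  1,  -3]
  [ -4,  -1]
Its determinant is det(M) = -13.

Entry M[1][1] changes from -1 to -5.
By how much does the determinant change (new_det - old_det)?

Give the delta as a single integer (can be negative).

Cofactor C_11 = 1
Entry delta = -5 - -1 = -4
Det delta = entry_delta * cofactor = -4 * 1 = -4

Answer: -4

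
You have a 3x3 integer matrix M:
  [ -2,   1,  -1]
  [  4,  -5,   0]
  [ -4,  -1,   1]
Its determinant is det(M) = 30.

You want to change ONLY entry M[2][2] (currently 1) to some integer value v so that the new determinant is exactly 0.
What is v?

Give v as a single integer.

det is linear in entry M[2][2]: det = old_det + (v - 1) * C_22
Cofactor C_22 = 6
Want det = 0: 30 + (v - 1) * 6 = 0
  (v - 1) = -30 / 6 = -5
  v = 1 + (-5) = -4

Answer: -4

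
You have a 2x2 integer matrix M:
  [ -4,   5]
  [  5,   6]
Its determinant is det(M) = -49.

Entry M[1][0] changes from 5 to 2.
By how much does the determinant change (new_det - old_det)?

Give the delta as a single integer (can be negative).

Cofactor C_10 = -5
Entry delta = 2 - 5 = -3
Det delta = entry_delta * cofactor = -3 * -5 = 15

Answer: 15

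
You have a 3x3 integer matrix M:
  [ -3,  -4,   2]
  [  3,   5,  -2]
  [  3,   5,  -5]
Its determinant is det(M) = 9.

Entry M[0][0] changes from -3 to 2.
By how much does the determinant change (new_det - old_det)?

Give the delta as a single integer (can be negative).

Cofactor C_00 = -15
Entry delta = 2 - -3 = 5
Det delta = entry_delta * cofactor = 5 * -15 = -75

Answer: -75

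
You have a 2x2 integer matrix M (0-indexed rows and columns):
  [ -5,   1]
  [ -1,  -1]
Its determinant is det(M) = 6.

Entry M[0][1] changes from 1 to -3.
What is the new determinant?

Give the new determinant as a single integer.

Answer: 2

Derivation:
det is linear in row 0: changing M[0][1] by delta changes det by delta * cofactor(0,1).
Cofactor C_01 = (-1)^(0+1) * minor(0,1) = 1
Entry delta = -3 - 1 = -4
Det delta = -4 * 1 = -4
New det = 6 + -4 = 2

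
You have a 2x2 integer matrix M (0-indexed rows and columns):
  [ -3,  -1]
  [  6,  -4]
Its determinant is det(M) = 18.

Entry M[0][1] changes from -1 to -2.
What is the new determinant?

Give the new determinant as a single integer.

det is linear in row 0: changing M[0][1] by delta changes det by delta * cofactor(0,1).
Cofactor C_01 = (-1)^(0+1) * minor(0,1) = -6
Entry delta = -2 - -1 = -1
Det delta = -1 * -6 = 6
New det = 18 + 6 = 24

Answer: 24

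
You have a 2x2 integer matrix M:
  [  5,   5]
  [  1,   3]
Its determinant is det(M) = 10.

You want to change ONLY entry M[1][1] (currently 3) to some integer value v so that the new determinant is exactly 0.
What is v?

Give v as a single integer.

Answer: 1

Derivation:
det is linear in entry M[1][1]: det = old_det + (v - 3) * C_11
Cofactor C_11 = 5
Want det = 0: 10 + (v - 3) * 5 = 0
  (v - 3) = -10 / 5 = -2
  v = 3 + (-2) = 1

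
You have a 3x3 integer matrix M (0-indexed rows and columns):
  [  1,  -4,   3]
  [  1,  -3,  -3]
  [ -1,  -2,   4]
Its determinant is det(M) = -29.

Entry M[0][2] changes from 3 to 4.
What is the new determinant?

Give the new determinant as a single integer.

Answer: -34

Derivation:
det is linear in row 0: changing M[0][2] by delta changes det by delta * cofactor(0,2).
Cofactor C_02 = (-1)^(0+2) * minor(0,2) = -5
Entry delta = 4 - 3 = 1
Det delta = 1 * -5 = -5
New det = -29 + -5 = -34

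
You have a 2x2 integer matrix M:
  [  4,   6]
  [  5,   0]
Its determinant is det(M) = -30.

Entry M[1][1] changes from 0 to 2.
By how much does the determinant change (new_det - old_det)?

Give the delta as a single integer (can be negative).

Answer: 8

Derivation:
Cofactor C_11 = 4
Entry delta = 2 - 0 = 2
Det delta = entry_delta * cofactor = 2 * 4 = 8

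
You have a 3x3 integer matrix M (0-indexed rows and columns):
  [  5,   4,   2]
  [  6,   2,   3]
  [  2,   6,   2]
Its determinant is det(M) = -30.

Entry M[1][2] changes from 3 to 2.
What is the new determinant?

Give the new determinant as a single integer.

det is linear in row 1: changing M[1][2] by delta changes det by delta * cofactor(1,2).
Cofactor C_12 = (-1)^(1+2) * minor(1,2) = -22
Entry delta = 2 - 3 = -1
Det delta = -1 * -22 = 22
New det = -30 + 22 = -8

Answer: -8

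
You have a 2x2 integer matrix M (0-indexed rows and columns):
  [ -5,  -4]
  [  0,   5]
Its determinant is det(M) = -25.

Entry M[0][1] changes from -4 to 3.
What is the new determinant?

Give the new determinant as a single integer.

Answer: -25

Derivation:
det is linear in row 0: changing M[0][1] by delta changes det by delta * cofactor(0,1).
Cofactor C_01 = (-1)^(0+1) * minor(0,1) = 0
Entry delta = 3 - -4 = 7
Det delta = 7 * 0 = 0
New det = -25 + 0 = -25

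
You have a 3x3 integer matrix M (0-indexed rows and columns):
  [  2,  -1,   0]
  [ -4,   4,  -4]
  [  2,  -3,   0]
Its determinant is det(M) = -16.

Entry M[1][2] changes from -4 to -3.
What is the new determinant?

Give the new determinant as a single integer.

Answer: -12

Derivation:
det is linear in row 1: changing M[1][2] by delta changes det by delta * cofactor(1,2).
Cofactor C_12 = (-1)^(1+2) * minor(1,2) = 4
Entry delta = -3 - -4 = 1
Det delta = 1 * 4 = 4
New det = -16 + 4 = -12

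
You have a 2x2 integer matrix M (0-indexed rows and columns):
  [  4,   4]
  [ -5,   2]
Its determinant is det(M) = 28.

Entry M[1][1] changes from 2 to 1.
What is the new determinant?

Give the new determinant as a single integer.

det is linear in row 1: changing M[1][1] by delta changes det by delta * cofactor(1,1).
Cofactor C_11 = (-1)^(1+1) * minor(1,1) = 4
Entry delta = 1 - 2 = -1
Det delta = -1 * 4 = -4
New det = 28 + -4 = 24

Answer: 24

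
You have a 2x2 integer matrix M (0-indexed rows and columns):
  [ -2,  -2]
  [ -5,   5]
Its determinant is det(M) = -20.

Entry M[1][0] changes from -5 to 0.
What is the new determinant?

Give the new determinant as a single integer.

Answer: -10

Derivation:
det is linear in row 1: changing M[1][0] by delta changes det by delta * cofactor(1,0).
Cofactor C_10 = (-1)^(1+0) * minor(1,0) = 2
Entry delta = 0 - -5 = 5
Det delta = 5 * 2 = 10
New det = -20 + 10 = -10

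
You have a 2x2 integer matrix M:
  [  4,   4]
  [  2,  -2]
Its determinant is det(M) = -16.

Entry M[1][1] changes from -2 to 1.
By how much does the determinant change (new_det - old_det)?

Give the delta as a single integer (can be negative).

Cofactor C_11 = 4
Entry delta = 1 - -2 = 3
Det delta = entry_delta * cofactor = 3 * 4 = 12

Answer: 12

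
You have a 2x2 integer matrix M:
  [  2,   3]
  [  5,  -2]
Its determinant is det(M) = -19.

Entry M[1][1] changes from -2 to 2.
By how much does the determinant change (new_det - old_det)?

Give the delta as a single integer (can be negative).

Answer: 8

Derivation:
Cofactor C_11 = 2
Entry delta = 2 - -2 = 4
Det delta = entry_delta * cofactor = 4 * 2 = 8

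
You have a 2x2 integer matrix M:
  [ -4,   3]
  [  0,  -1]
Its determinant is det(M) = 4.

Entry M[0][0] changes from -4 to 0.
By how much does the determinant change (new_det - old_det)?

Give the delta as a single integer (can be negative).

Answer: -4

Derivation:
Cofactor C_00 = -1
Entry delta = 0 - -4 = 4
Det delta = entry_delta * cofactor = 4 * -1 = -4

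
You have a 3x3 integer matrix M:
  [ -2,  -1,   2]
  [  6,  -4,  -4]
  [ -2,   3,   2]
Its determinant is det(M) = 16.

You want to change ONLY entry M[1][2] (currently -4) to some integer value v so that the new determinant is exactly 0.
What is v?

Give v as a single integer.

det is linear in entry M[1][2]: det = old_det + (v - -4) * C_12
Cofactor C_12 = 8
Want det = 0: 16 + (v - -4) * 8 = 0
  (v - -4) = -16 / 8 = -2
  v = -4 + (-2) = -6

Answer: -6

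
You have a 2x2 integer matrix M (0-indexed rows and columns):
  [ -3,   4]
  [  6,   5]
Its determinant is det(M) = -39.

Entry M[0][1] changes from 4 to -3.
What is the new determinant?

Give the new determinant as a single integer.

Answer: 3

Derivation:
det is linear in row 0: changing M[0][1] by delta changes det by delta * cofactor(0,1).
Cofactor C_01 = (-1)^(0+1) * minor(0,1) = -6
Entry delta = -3 - 4 = -7
Det delta = -7 * -6 = 42
New det = -39 + 42 = 3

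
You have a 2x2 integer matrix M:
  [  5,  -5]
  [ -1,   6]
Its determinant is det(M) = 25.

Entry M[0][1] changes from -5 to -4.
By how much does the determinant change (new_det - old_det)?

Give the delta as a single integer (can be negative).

Cofactor C_01 = 1
Entry delta = -4 - -5 = 1
Det delta = entry_delta * cofactor = 1 * 1 = 1

Answer: 1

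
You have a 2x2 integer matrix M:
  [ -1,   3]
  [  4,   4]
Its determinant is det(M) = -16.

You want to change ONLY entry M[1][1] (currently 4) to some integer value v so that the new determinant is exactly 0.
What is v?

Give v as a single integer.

det is linear in entry M[1][1]: det = old_det + (v - 4) * C_11
Cofactor C_11 = -1
Want det = 0: -16 + (v - 4) * -1 = 0
  (v - 4) = 16 / -1 = -16
  v = 4 + (-16) = -12

Answer: -12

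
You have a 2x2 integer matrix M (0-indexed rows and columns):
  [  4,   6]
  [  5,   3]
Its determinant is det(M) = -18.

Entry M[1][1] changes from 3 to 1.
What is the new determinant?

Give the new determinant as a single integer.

Answer: -26

Derivation:
det is linear in row 1: changing M[1][1] by delta changes det by delta * cofactor(1,1).
Cofactor C_11 = (-1)^(1+1) * minor(1,1) = 4
Entry delta = 1 - 3 = -2
Det delta = -2 * 4 = -8
New det = -18 + -8 = -26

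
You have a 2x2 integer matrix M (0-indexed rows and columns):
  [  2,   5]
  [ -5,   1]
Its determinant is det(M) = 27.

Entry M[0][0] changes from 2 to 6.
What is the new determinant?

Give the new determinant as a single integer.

Answer: 31

Derivation:
det is linear in row 0: changing M[0][0] by delta changes det by delta * cofactor(0,0).
Cofactor C_00 = (-1)^(0+0) * minor(0,0) = 1
Entry delta = 6 - 2 = 4
Det delta = 4 * 1 = 4
New det = 27 + 4 = 31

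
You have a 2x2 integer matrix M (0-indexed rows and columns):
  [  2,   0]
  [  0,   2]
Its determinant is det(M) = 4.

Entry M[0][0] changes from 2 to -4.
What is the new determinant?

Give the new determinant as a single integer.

det is linear in row 0: changing M[0][0] by delta changes det by delta * cofactor(0,0).
Cofactor C_00 = (-1)^(0+0) * minor(0,0) = 2
Entry delta = -4 - 2 = -6
Det delta = -6 * 2 = -12
New det = 4 + -12 = -8

Answer: -8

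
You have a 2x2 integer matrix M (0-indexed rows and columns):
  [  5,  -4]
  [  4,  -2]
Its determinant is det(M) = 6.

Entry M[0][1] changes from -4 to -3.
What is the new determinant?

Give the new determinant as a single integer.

det is linear in row 0: changing M[0][1] by delta changes det by delta * cofactor(0,1).
Cofactor C_01 = (-1)^(0+1) * minor(0,1) = -4
Entry delta = -3 - -4 = 1
Det delta = 1 * -4 = -4
New det = 6 + -4 = 2

Answer: 2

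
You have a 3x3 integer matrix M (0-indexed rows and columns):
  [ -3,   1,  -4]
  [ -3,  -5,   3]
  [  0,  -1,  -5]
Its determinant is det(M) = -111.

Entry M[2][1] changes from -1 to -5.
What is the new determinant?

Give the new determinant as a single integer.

Answer: -195

Derivation:
det is linear in row 2: changing M[2][1] by delta changes det by delta * cofactor(2,1).
Cofactor C_21 = (-1)^(2+1) * minor(2,1) = 21
Entry delta = -5 - -1 = -4
Det delta = -4 * 21 = -84
New det = -111 + -84 = -195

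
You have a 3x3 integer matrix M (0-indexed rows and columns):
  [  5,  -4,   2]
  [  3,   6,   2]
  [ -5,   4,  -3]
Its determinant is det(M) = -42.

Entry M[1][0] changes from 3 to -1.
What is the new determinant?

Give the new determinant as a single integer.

det is linear in row 1: changing M[1][0] by delta changes det by delta * cofactor(1,0).
Cofactor C_10 = (-1)^(1+0) * minor(1,0) = -4
Entry delta = -1 - 3 = -4
Det delta = -4 * -4 = 16
New det = -42 + 16 = -26

Answer: -26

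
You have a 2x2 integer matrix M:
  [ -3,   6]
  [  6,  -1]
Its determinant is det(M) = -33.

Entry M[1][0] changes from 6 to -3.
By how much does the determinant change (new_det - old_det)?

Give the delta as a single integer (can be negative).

Answer: 54

Derivation:
Cofactor C_10 = -6
Entry delta = -3 - 6 = -9
Det delta = entry_delta * cofactor = -9 * -6 = 54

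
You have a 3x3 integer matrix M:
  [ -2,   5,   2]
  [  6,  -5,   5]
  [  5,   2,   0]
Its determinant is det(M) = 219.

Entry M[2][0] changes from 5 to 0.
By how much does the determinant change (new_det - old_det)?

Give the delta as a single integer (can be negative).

Answer: -175

Derivation:
Cofactor C_20 = 35
Entry delta = 0 - 5 = -5
Det delta = entry_delta * cofactor = -5 * 35 = -175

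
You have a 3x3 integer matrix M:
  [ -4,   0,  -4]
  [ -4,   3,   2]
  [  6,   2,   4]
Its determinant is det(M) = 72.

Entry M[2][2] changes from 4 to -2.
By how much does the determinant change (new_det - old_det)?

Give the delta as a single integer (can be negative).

Cofactor C_22 = -12
Entry delta = -2 - 4 = -6
Det delta = entry_delta * cofactor = -6 * -12 = 72

Answer: 72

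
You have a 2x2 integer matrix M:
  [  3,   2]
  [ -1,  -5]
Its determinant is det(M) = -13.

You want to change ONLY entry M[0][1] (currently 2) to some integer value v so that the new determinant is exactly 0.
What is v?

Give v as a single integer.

det is linear in entry M[0][1]: det = old_det + (v - 2) * C_01
Cofactor C_01 = 1
Want det = 0: -13 + (v - 2) * 1 = 0
  (v - 2) = 13 / 1 = 13
  v = 2 + (13) = 15

Answer: 15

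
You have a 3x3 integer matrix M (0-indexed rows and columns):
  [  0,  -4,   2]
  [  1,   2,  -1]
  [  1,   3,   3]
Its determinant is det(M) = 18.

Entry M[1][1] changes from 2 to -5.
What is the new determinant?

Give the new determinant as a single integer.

Answer: 32

Derivation:
det is linear in row 1: changing M[1][1] by delta changes det by delta * cofactor(1,1).
Cofactor C_11 = (-1)^(1+1) * minor(1,1) = -2
Entry delta = -5 - 2 = -7
Det delta = -7 * -2 = 14
New det = 18 + 14 = 32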